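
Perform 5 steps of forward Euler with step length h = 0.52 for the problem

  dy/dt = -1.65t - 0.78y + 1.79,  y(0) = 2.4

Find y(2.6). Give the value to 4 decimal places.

Euler: y_{n+1} = y_n + h·f(t_n, y_n).
t=0.000000, y=2.400000: f=-0.082000 → y ← 2.400000 + 0.52·(-0.082000) = 2.357360
t=0.520000, y=2.357360: f=-0.906741 → y ← 2.357360 + 0.52·(-0.906741) = 1.885855
t=1.040000, y=1.885855: f=-1.396967 → y ← 1.885855 + 0.52·(-1.396967) = 1.159432
t=1.560000, y=1.159432: f=-1.688357 → y ← 1.159432 + 0.52·(-1.688357) = 0.281486
t=2.080000, y=0.281486: f=-1.861559 → y ← 0.281486 + 0.52·(-1.861559) = -0.686524
y(2.6) ≈ -0.6865

-0.6865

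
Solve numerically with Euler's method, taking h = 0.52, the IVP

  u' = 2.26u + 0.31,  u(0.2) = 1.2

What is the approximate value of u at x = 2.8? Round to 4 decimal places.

Euler: u_{n+1} = u_n + h·f(x_n, u_n).
x=0.200000, u=1.200000: f=3.022000 → u ← 1.200000 + 0.52·3.022000 = 2.771440
x=0.720000, u=2.771440: f=6.573454 → u ← 2.771440 + 0.52·6.573454 = 6.189636
x=1.240000, u=6.189636: f=14.298578 → u ← 6.189636 + 0.52·14.298578 = 13.624897
x=1.760000, u=13.624897: f=31.102267 → u ← 13.624897 + 0.52·31.102267 = 29.798076
x=2.280000, u=29.798076: f=67.653651 → u ← 29.798076 + 0.52·67.653651 = 64.977974
u(2.8) ≈ 64.9780

64.9780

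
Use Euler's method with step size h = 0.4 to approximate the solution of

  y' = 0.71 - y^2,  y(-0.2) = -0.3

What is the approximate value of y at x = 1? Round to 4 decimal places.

Euler: y_{n+1} = y_n + h·f(x_n, y_n).
x=-0.200000, y=-0.300000: f=0.620000 → y ← -0.300000 + 0.4·0.620000 = -0.052000
x=0.200000, y=-0.052000: f=0.707296 → y ← -0.052000 + 0.4·0.707296 = 0.230918
x=0.600000, y=0.230918: f=0.656677 → y ← 0.230918 + 0.4·0.656677 = 0.493589
y(1) ≈ 0.4936

0.4936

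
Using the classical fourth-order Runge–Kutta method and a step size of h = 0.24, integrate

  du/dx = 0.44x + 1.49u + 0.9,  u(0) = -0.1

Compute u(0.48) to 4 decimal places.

RK4: k1 = f(x_n, u_n); k2 = f(x_n + h/2, u_n + (h/2)·k1); k3 = f(x_n + h/2, u_n + (h/2)·k2); k4 = f(x_n + h, u_n + h·k3); u_{n+1} = u_n + (h/6)·(k1 + 2k2 + 2k3 + k4).
x=0.000000, u=-0.100000:
  k1 = f(0.000000, -0.100000) = 0.751000
  k2 = f(0.120000, -0.009880) = 0.938079
  k3 = f(0.120000, 0.012569) = 0.971528
  k4 = f(0.240000, 0.133167) = 1.204019
  u ← -0.100000 + (0.24/6)·(k1 + 2k2 + 2k3 + k4) = 0.130969
x=0.240000, u=0.130969:
  k1 = f(0.240000, 0.130969) = 1.200744
  k2 = f(0.360000, 0.275059) = 1.468237
  k3 = f(0.360000, 0.307158) = 1.516065
  k4 = f(0.480000, 0.494825) = 1.848489
  u ← 0.130969 + (0.24/6)·(k1 + 2k2 + 2k3 + k4) = 0.491683
u(0.48) ≈ 0.4917

0.4917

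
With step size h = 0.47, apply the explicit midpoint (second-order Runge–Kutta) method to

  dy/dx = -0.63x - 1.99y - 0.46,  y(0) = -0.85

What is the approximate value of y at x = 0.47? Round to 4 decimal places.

Midpoint: k1 = f(x_n, y_n); k2 = f(x_n + h/2, y_n + (h/2)·k1); y_{n+1} = y_n + h·k2.
x=0.000000, y=-0.850000:
  k1 = f(0.000000, -0.850000) = 1.231500
  k2 = f(0.235000, -0.560597) = 0.507539
  y ← -0.850000 + 0.47·0.507539 = -0.611457
y(0.47) ≈ -0.6115

-0.6115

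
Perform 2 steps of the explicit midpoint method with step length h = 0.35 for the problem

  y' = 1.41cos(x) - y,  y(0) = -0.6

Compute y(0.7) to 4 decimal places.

Midpoint: k1 = f(x_n, y_n); k2 = f(x_n + h/2, y_n + (h/2)·k1); y_{n+1} = y_n + h·k2.
x=0.000000, y=-0.600000:
  k1 = f(0.000000, -0.600000) = 2.010000
  k2 = f(0.175000, -0.248250) = 1.636714
  y ← -0.600000 + 0.35·1.636714 = -0.027150
x=0.350000, y=-0.027150:
  k1 = f(0.350000, -0.027150) = 1.351665
  k2 = f(0.525000, 0.209392) = 1.010715
  y ← -0.027150 + 0.35·1.010715 = 0.326600
y(0.7) ≈ 0.3266

0.3266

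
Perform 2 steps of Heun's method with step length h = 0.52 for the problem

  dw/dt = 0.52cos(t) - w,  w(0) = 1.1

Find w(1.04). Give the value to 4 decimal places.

0.6532

Heun: k1 = f(t_n, w_n); k2 = f(t_n + h, w_n + h·k1); w_{n+1} = w_n + (h/2)·(k1 + k2).
t=0.000000, w=1.100000:
  k1 = f(0.000000, 1.100000) = -0.580000
  k2 = f(0.520000, 0.798400) = -0.347134
  w ← 1.100000 + (0.52/2)·(-0.580000 + (-0.347134)) = 0.858945
t=0.520000, w=0.858945:
  k1 = f(0.520000, 0.858945) = -0.407679
  k2 = f(1.040000, 0.646952) = -0.383717
  w ← 0.858945 + (0.52/2)·(-0.407679 + (-0.383717)) = 0.653182
w(1.04) ≈ 0.6532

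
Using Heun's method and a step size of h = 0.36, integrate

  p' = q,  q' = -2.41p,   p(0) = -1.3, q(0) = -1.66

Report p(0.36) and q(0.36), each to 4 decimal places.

-1.6946, -0.2729

Heun on (p,q): k1 = f(s_n, state_n); k2 = f(s_n + h, state_n + h·k1); state_{n+1} = state_n + (h/2)·(k1 + k2).
0.000000: (-1.300000, -1.660000)
  k1 = (-1.660000, 3.133000)
  predictor → (-1.897600, -0.532120)
  k2 = (-0.532120, 4.573216)
  → (-1.694582, -0.272881)
(p(0.36), q(0.36)) ≈ (-1.6946, -0.2729)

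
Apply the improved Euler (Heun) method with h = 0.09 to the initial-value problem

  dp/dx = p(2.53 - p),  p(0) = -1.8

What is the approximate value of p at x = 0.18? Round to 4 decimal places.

-4.5342

Heun: k1 = f(x_n, p_n); k2 = f(x_n + h, p_n + h·k1); p_{n+1} = p_n + (h/2)·(k1 + k2).
x=0.000000, p=-1.800000:
  k1 = f(0.000000, -1.800000) = -7.794000
  k2 = f(0.090000, -2.501460) = -12.585996
  p ← -1.800000 + (0.09/2)·(-7.794000 + (-12.585996)) = -2.717100
x=0.090000, p=-2.717100:
  k1 = f(0.090000, -2.717100) = -14.256894
  k2 = f(0.180000, -4.000220) = -26.122320
  p ← -2.717100 + (0.09/2)·(-14.256894 + (-26.122320)) = -4.534164
p(0.18) ≈ -4.5342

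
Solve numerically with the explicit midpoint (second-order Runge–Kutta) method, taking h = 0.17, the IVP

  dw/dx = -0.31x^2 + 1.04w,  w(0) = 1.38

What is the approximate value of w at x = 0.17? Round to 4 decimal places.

1.6452

Midpoint: k1 = f(x_n, w_n); k2 = f(x_n + h/2, w_n + (h/2)·k1); w_{n+1} = w_n + h·k2.
x=0.000000, w=1.380000:
  k1 = f(0.000000, 1.380000) = 1.435200
  k2 = f(0.085000, 1.501992) = 1.559832
  w ← 1.380000 + 0.17·1.559832 = 1.645171
w(0.17) ≈ 1.6452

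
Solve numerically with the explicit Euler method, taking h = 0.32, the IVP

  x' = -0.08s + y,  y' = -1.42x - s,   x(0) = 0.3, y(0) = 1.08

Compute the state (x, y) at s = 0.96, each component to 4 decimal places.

Euler on (x,y): x_{n+1} = x_n + h·x', y_{n+1} = y_n + h·y'.
0.000000: (0.300000, 1.080000); f=(1.080000, -0.426000) → (0.645600, 0.943680)
0.320000: (0.645600, 0.943680); f=(0.918080, -1.236752) → (0.939386, 0.547919)
0.640000: (0.939386, 0.547919); f=(0.496719, -1.973928) → (1.098336, -0.083737)
(x(0.96), y(0.96)) ≈ (1.0983, -0.0837)

1.0983, -0.0837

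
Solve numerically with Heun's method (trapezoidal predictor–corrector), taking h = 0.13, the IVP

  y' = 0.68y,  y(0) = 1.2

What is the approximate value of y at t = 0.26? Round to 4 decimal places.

1.4318

Heun: k1 = f(t_n, y_n); k2 = f(t_n + h, y_n + h·k1); y_{n+1} = y_n + (h/2)·(k1 + k2).
t=0.000000, y=1.200000:
  k1 = f(0.000000, 1.200000) = 0.816000
  k2 = f(0.130000, 1.306080) = 0.888134
  y ← 1.200000 + (0.13/2)·(0.816000 + 0.888134) = 1.310769
t=0.130000, y=1.310769:
  k1 = f(0.130000, 1.310769) = 0.891323
  k2 = f(0.260000, 1.426641) = 0.970116
  y ← 1.310769 + (0.13/2)·(0.891323 + 0.970116) = 1.431762
y(0.26) ≈ 1.4318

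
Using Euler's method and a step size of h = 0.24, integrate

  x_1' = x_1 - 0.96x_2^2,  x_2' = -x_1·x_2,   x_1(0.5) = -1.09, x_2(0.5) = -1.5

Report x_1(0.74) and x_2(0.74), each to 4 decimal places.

-1.8700, -1.8924

Euler on (x_1,x_2): x_1_{n+1} = x_1_n + h·x_1', x_2_{n+1} = x_2_n + h·x_2'.
0.500000: (-1.090000, -1.500000); f=(-3.250000, -1.635000) → (-1.870000, -1.892400)
(x_1(0.74), x_2(0.74)) ≈ (-1.8700, -1.8924)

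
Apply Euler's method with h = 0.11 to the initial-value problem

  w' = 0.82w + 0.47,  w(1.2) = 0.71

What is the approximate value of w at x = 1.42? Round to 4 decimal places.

0.9519

Euler: w_{n+1} = w_n + h·f(x_n, w_n).
x=1.200000, w=0.710000: f=1.052200 → w ← 0.710000 + 0.11·1.052200 = 0.825742
x=1.310000, w=0.825742: f=1.147108 → w ← 0.825742 + 0.11·1.147108 = 0.951924
w(1.42) ≈ 0.9519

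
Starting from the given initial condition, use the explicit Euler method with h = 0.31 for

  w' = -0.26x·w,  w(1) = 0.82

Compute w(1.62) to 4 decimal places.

Euler: w_{n+1} = w_n + h·f(x_n, w_n).
x=1.000000, w=0.820000: f=-0.213200 → w ← 0.820000 + 0.31·(-0.213200) = 0.753908
x=1.310000, w=0.753908: f=-0.256781 → w ← 0.753908 + 0.31·(-0.256781) = 0.674306
w(1.62) ≈ 0.6743

0.6743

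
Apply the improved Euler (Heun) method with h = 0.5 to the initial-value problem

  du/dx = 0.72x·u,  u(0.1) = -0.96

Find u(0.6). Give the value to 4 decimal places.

Heun: k1 = f(x_n, u_n); k2 = f(x_n + h, u_n + h·k1); u_{n+1} = u_n + (h/2)·(k1 + k2).
x=0.100000, u=-0.960000:
  k1 = f(0.100000, -0.960000) = -0.069120
  k2 = f(0.600000, -0.994560) = -0.429650
  u ← -0.960000 + (0.5/2)·(-0.069120 + (-0.429650)) = -1.084692
u(0.6) ≈ -1.0847

-1.0847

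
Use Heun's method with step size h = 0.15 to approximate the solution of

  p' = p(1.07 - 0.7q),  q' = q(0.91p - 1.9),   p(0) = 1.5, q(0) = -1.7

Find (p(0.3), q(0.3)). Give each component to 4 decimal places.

Heun on (p,q): k1 = f(x_n, state_n); k2 = f(x_n + h, state_n + h·k1); state_{n+1} = state_n + (h/2)·(k1 + k2).
0.000000: (1.500000, -1.700000)
  k1 = (3.390000, 0.909500)
  predictor → (2.008500, -1.563575)
  k2 = (4.347403, 0.112992)
  → (2.080305, -1.623313)
0.150000: (2.080305, -1.623313)
  k1 = (4.589817, 0.011237)
  predictor → (2.768778, -1.621628)
  k2 = (6.105541, -1.004741)
  → (2.882457, -1.697826)
(p(0.3), q(0.3)) ≈ (2.8825, -1.6978)

2.8825, -1.6978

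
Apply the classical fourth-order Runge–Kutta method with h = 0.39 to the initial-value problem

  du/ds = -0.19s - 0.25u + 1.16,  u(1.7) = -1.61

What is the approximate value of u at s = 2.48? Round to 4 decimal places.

-0.7858

RK4: k1 = f(s_n, u_n); k2 = f(s_n + h/2, u_n + (h/2)·k1); k3 = f(s_n + h/2, u_n + (h/2)·k2); k4 = f(s_n + h, u_n + h·k3); u_{n+1} = u_n + (h/6)·(k1 + 2k2 + 2k3 + k4).
s=1.700000, u=-1.610000:
  k1 = f(1.700000, -1.610000) = 1.239500
  k2 = f(1.895000, -1.368298) = 1.142024
  k3 = f(1.895000, -1.387305) = 1.146776
  k4 = f(2.090000, -1.162757) = 1.053589
  u ← -1.610000 + (0.39/6)·(k1 + 2k2 + 2k3 + k4) = -1.163405
s=2.090000, u=-1.163405:
  k1 = f(2.090000, -1.163405) = 1.053751
  k2 = f(2.285000, -0.957924) = 0.965331
  k3 = f(2.285000, -0.975166) = 0.969641
  k4 = f(2.480000, -0.785245) = 0.885111
  u ← -1.163405 + (0.39/6)·(k1 + 2k2 + 2k3 + k4) = -0.785833
u(2.48) ≈ -0.7858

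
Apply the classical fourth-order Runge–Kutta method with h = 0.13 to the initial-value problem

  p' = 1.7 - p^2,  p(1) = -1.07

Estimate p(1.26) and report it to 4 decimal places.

-0.8801

RK4: k1 = f(x_n, p_n); k2 = f(x_n + h/2, p_n + (h/2)·k1); k3 = f(x_n + h/2, p_n + (h/2)·k2); k4 = f(x_n + h, p_n + h·k3); p_{n+1} = p_n + (h/6)·(k1 + 2k2 + 2k3 + k4).
x=1.000000, p=-1.070000:
  k1 = f(1.000000, -1.070000) = 0.555100
  k2 = f(1.065000, -1.033918) = 0.631013
  k3 = f(1.065000, -1.028984) = 0.641192
  k4 = f(1.130000, -0.986645) = 0.726531
  p ← -1.070000 + (0.13/6)·(k1 + 2k2 + 2k3 + k4) = -0.987102
x=1.130000, p=-0.987102:
  k1 = f(1.130000, -0.987102) = 0.725629
  k2 = f(1.195000, -0.939937) = 0.816519
  k3 = f(1.195000, -0.934029) = 0.827590
  k4 = f(1.260000, -0.879516) = 0.926452
  p ← -0.987102 + (0.13/6)·(k1 + 2k2 + 2k3 + k4) = -0.880063
p(1.26) ≈ -0.8801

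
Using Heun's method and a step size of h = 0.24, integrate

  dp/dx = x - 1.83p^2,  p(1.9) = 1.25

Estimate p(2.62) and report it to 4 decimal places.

1.1746

Heun: k1 = f(x_n, p_n); k2 = f(x_n + h, p_n + h·k1); p_{n+1} = p_n + (h/2)·(k1 + k2).
x=1.900000, p=1.250000:
  k1 = f(1.900000, 1.250000) = -0.959375
  k2 = f(2.140000, 1.019750) = 0.237001
  p ← 1.250000 + (0.24/2)·(-0.959375 + 0.237001) = 1.163315
x=2.140000, p=1.163315:
  k1 = f(2.140000, 1.163315) = -0.336543
  k2 = f(2.380000, 1.082545) = 0.235417
  p ← 1.163315 + (0.24/2)·(-0.336543 + 0.235417) = 1.151180
x=2.380000, p=1.151180:
  k1 = f(2.380000, 1.151180) = -0.045144
  k2 = f(2.620000, 1.140345) = 0.240291
  p ← 1.151180 + (0.24/2)·(-0.045144 + 0.240291) = 1.174598
p(2.62) ≈ 1.1746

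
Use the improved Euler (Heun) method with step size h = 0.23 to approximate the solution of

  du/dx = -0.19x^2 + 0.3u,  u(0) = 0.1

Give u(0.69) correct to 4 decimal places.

0.1000

Heun: k1 = f(x_n, u_n); k2 = f(x_n + h, u_n + h·k1); u_{n+1} = u_n + (h/2)·(k1 + k2).
x=0.000000, u=0.100000:
  k1 = f(0.000000, 0.100000) = 0.030000
  k2 = f(0.230000, 0.106900) = 0.022019
  u ← 0.100000 + (0.23/2)·(0.030000 + 0.022019) = 0.105982
x=0.230000, u=0.105982:
  k1 = f(0.230000, 0.105982) = 0.021744
  k2 = f(0.460000, 0.110983) = -0.006909
  u ← 0.105982 + (0.23/2)·(0.021744 + (-0.006909)) = 0.107688
x=0.460000, u=0.107688:
  k1 = f(0.460000, 0.107688) = -0.007898
  k2 = f(0.690000, 0.105872) = -0.058697
  u ← 0.107688 + (0.23/2)·(-0.007898 + (-0.058697)) = 0.100030
u(0.69) ≈ 0.1000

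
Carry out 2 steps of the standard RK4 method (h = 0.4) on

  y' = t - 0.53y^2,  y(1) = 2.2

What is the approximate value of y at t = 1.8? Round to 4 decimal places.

1.7960

RK4: k1 = f(t_n, y_n); k2 = f(t_n + h/2, y_n + (h/2)·k1); k3 = f(t_n + h/2, y_n + (h/2)·k2); k4 = f(t_n + h, y_n + h·k3); y_{n+1} = y_n + (h/6)·(k1 + 2k2 + 2k3 + k4).
t=1.000000, y=2.200000:
  k1 = f(1.000000, 2.200000) = -1.565200
  k2 = f(1.200000, 1.886960) = -0.687128
  k3 = f(1.200000, 2.062574) = -1.054733
  k4 = f(1.400000, 1.778107) = -0.275682
  y ← 2.200000 + (0.4/6)·(k1 + 2k2 + 2k3 + k4) = 1.845026
t=1.400000, y=1.845026:
  k1 = f(1.400000, 1.845026) = -0.404185
  k2 = f(1.600000, 1.764189) = -0.049553
  k3 = f(1.600000, 1.835116) = -0.184855
  k4 = f(1.800000, 1.771085) = 0.137527
  y ← 1.845026 + (0.4/6)·(k1 + 2k2 + 2k3 + k4) = 1.795995
y(1.8) ≈ 1.7960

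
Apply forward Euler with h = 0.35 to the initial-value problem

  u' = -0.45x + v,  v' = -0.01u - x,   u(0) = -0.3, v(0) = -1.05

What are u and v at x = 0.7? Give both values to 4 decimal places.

Euler on (u,v): u_{n+1} = u_n + h·u', v_{n+1} = v_n + h·v'.
0.000000: (-0.300000, -1.050000); f=(-1.050000, 0.003000) → (-0.667500, -1.048950)
0.350000: (-0.667500, -1.048950); f=(-1.206450, -0.343325) → (-1.089757, -1.169114)
(u(0.7), v(0.7)) ≈ (-1.0898, -1.1691)

-1.0898, -1.1691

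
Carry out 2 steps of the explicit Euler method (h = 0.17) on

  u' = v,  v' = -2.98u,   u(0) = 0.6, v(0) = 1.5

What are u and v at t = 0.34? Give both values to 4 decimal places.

Euler on (u,v): u_{n+1} = u_n + h·u', v_{n+1} = v_n + h·v'.
0.000000: (0.600000, 1.500000); f=(1.500000, -1.788000) → (0.855000, 1.196040)
0.170000: (0.855000, 1.196040); f=(1.196040, -2.547900) → (1.058327, 0.762897)
(u(0.34), v(0.34)) ≈ (1.0583, 0.7629)

1.0583, 0.7629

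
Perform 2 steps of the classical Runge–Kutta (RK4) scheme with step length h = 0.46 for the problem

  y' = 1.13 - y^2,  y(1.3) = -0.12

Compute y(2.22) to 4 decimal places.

0.7417

RK4: k1 = f(t_n, y_n); k2 = f(t_n + h/2, y_n + (h/2)·k1); k3 = f(t_n + h/2, y_n + (h/2)·k2); k4 = f(t_n + h, y_n + h·k3); y_{n+1} = y_n + (h/6)·(k1 + 2k2 + 2k3 + k4).
t=1.300000, y=-0.120000:
  k1 = f(1.300000, -0.120000) = 1.115600
  k2 = f(1.530000, 0.136588) = 1.111344
  k3 = f(1.530000, 0.135609) = 1.111610
  k4 = f(1.760000, 0.391341) = 0.976852
  y ← -0.120000 + (0.46/6)·(k1 + 2k2 + 2k3 + k4) = 0.381274
t=1.760000, y=0.381274:
  k1 = f(1.760000, 0.381274) = 0.984630
  k2 = f(1.990000, 0.607739) = 0.760653
  k3 = f(1.990000, 0.556225) = 0.820614
  k4 = f(2.220000, 0.758757) = 0.554288
  y ← 0.381274 + (0.46/6)·(k1 + 2k2 + 2k3 + k4) = 0.741719
y(2.22) ≈ 0.7417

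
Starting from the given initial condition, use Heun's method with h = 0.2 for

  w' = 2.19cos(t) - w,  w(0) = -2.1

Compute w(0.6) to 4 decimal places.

Heun: k1 = f(t_n, w_n); k2 = f(t_n + h, w_n + h·k1); w_{n+1} = w_n + (h/2)·(k1 + k2).
t=0.000000, w=-2.100000:
  k1 = f(0.000000, -2.100000) = 4.290000
  k2 = f(0.200000, -1.242000) = 3.388346
  w ← -2.100000 + (0.2/2)·(4.290000 + 3.388346) = -1.332165
t=0.200000, w=-1.332165:
  k1 = f(0.200000, -1.332165) = 3.478511
  k2 = f(0.400000, -0.636463) = 2.653587
  w ← -1.332165 + (0.2/2)·(3.478511 + 2.653587) = -0.718956
t=0.400000, w=-0.718956:
  k1 = f(0.400000, -0.718956) = 2.736079
  k2 = f(0.600000, -0.171740) = 1.979225
  w ← -0.718956 + (0.2/2)·(2.736079 + 1.979225) = -0.247425
w(0.6) ≈ -0.2474

-0.2474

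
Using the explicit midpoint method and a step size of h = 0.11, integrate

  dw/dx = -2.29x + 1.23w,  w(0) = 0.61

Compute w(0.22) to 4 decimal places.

Midpoint: k1 = f(x_n, w_n); k2 = f(x_n + h/2, w_n + (h/2)·k1); w_{n+1} = w_n + h·k2.
x=0.000000, w=0.610000:
  k1 = f(0.000000, 0.610000) = 0.750300
  k2 = f(0.055000, 0.651266) = 0.675108
  w ← 0.610000 + 0.11·0.675108 = 0.684262
x=0.110000, w=0.684262:
  k1 = f(0.110000, 0.684262) = 0.589742
  k2 = f(0.165000, 0.716698) = 0.503688
  w ← 0.684262 + 0.11·0.503688 = 0.739668
w(0.22) ≈ 0.7397

0.7397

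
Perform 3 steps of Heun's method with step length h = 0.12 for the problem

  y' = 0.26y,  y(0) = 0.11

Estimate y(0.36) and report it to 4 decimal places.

0.1208

Heun: k1 = f(t_n, y_n); k2 = f(t_n + h, y_n + h·k1); y_{n+1} = y_n + (h/2)·(k1 + k2).
t=0.000000, y=0.110000:
  k1 = f(0.000000, 0.110000) = 0.028600
  k2 = f(0.120000, 0.113432) = 0.029492
  y ← 0.110000 + (0.12/2)·(0.028600 + 0.029492) = 0.113486
t=0.120000, y=0.113486:
  k1 = f(0.120000, 0.113486) = 0.029506
  k2 = f(0.240000, 0.117026) = 0.030427
  y ← 0.113486 + (0.12/2)·(0.029506 + 0.030427) = 0.117082
t=0.240000, y=0.117082:
  k1 = f(0.240000, 0.117082) = 0.030441
  k2 = f(0.360000, 0.120734) = 0.031391
  y ← 0.117082 + (0.12/2)·(0.030441 + 0.031391) = 0.120791
y(0.36) ≈ 0.1208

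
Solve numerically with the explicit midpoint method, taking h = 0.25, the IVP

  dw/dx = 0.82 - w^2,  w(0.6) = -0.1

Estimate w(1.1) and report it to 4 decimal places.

Midpoint: k1 = f(x_n, w_n); k2 = f(x_n + h/2, w_n + (h/2)·k1); w_{n+1} = w_n + h·k2.
x=0.600000, w=-0.100000:
  k1 = f(0.600000, -0.100000) = 0.810000
  k2 = f(0.725000, 0.001250) = 0.819998
  w ← -0.100000 + 0.25·0.819998 = 0.105000
x=0.850000, w=0.105000:
  k1 = f(0.850000, 0.105000) = 0.808975
  k2 = f(0.975000, 0.206121) = 0.777514
  w ← 0.105000 + 0.25·0.777514 = 0.299378
w(1.1) ≈ 0.2994

0.2994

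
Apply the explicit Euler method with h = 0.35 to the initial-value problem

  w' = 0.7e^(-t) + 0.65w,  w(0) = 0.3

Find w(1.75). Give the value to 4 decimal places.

2.0606

Euler: w_{n+1} = w_n + h·f(t_n, w_n).
t=0.000000, w=0.300000: f=0.895000 → w ← 0.300000 + 0.35·0.895000 = 0.613250
t=0.350000, w=0.613250: f=0.891894 → w ← 0.613250 + 0.35·0.891894 = 0.925413
t=0.700000, w=0.925413: f=0.949128 → w ← 0.925413 + 0.35·0.949128 = 1.257608
t=1.050000, w=1.257608: f=1.062401 → w ← 1.257608 + 0.35·1.062401 = 1.629448
t=1.400000, w=1.629448: f=1.231759 → w ← 1.629448 + 0.35·1.231759 = 2.060564
w(1.75) ≈ 2.0606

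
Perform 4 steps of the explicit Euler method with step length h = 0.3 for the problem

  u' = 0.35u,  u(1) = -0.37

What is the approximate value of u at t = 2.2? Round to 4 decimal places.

Euler: u_{n+1} = u_n + h·f(t_n, u_n).
t=1.000000, u=-0.370000: f=-0.129500 → u ← -0.370000 + 0.3·(-0.129500) = -0.408850
t=1.300000, u=-0.408850: f=-0.143097 → u ← -0.408850 + 0.3·(-0.143097) = -0.451779
t=1.600000, u=-0.451779: f=-0.158123 → u ← -0.451779 + 0.3·(-0.158123) = -0.499216
t=1.900000, u=-0.499216: f=-0.174726 → u ← -0.499216 + 0.3·(-0.174726) = -0.551634
u(2.2) ≈ -0.5516

-0.5516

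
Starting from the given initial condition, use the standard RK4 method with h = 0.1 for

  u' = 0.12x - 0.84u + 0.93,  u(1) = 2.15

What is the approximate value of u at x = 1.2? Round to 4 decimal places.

RK4: k1 = f(x_n, u_n); k2 = f(x_n + h/2, u_n + (h/2)·k1); k3 = f(x_n + h/2, u_n + (h/2)·k2); k4 = f(x_n + h, u_n + h·k3); u_{n+1} = u_n + (h/6)·(k1 + 2k2 + 2k3 + k4).
x=1.000000, u=2.150000:
  k1 = f(1.000000, 2.150000) = -0.756000
  k2 = f(1.050000, 2.112200) = -0.718248
  k3 = f(1.050000, 2.114088) = -0.719834
  k4 = f(1.100000, 2.078017) = -0.683534
  u ← 2.150000 + (0.1/6)·(k1 + 2k2 + 2k3 + k4) = 2.078072
x=1.100000, u=2.078072:
  k1 = f(1.100000, 2.078072) = -0.683580
  k2 = f(1.150000, 2.043893) = -0.648870
  k3 = f(1.150000, 2.045628) = -0.650328
  k4 = f(1.200000, 2.013039) = -0.616953
  u ← 2.078072 + (0.1/6)·(k1 + 2k2 + 2k3 + k4) = 2.013090
u(1.2) ≈ 2.0131

2.0131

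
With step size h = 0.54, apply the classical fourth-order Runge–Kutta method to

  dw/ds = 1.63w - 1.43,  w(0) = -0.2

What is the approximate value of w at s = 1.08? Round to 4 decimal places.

-5.3603

RK4: k1 = f(s_n, w_n); k2 = f(s_n + h/2, w_n + (h/2)·k1); k3 = f(s_n + h/2, w_n + (h/2)·k2); k4 = f(s_n + h, w_n + h·k3); w_{n+1} = w_n + (h/6)·(k1 + 2k2 + 2k3 + k4).
s=0.000000, w=-0.200000:
  k1 = f(0.000000, -0.200000) = -1.756000
  k2 = f(0.270000, -0.674120) = -2.528816
  k3 = f(0.270000, -0.882780) = -2.868932
  k4 = f(0.540000, -1.749223) = -4.281234
  w ← -0.200000 + (0.54/6)·(k1 + 2k2 + 2k3 + k4) = -1.714946
s=0.540000, w=-1.714946:
  k1 = f(0.540000, -1.714946) = -4.225361
  k2 = f(0.810000, -2.855793) = -6.084943
  k3 = f(0.810000, -3.357880) = -6.903345
  k4 = f(1.080000, -5.442752) = -10.301685
  w ← -1.714946 + (0.54/6)·(k1 + 2k2 + 2k3 + k4) = -5.360271
w(1.08) ≈ -5.3603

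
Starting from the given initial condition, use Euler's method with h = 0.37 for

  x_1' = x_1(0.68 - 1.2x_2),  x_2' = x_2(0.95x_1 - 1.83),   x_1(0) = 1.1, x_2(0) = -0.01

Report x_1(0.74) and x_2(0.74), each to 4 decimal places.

1.7336, -0.0057

Euler on (x_1,x_2): x_1_{n+1} = x_1_n + h·x_1', x_2_{n+1} = x_2_n + h·x_2'.
0.000000: (1.100000, -0.010000); f=(0.761200, 0.007850) → (1.381644, -0.007095)
0.370000: (1.381644, -0.007095); f=(0.951282, 0.003671) → (1.733618, -0.005737)
(x_1(0.74), x_2(0.74)) ≈ (1.7336, -0.0057)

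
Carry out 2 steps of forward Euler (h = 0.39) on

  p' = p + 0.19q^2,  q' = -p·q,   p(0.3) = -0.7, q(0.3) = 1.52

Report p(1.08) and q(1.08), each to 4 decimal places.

Euler on (p,q): p_{n+1} = p_n + h·p', q_{n+1} = q_n + h·q'.
0.300000: (-0.700000, 1.520000); f=(-0.261024, 1.064000) → (-0.801799, 1.934960)
0.690000: (-0.801799, 1.934960); f=(-0.090426, 1.551450) → (-0.837066, 2.540025)
(p(1.08), q(1.08)) ≈ (-0.8371, 2.5400)

-0.8371, 2.5400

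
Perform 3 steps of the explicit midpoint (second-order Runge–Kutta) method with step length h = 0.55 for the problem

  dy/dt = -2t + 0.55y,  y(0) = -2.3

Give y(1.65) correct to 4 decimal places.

Midpoint: k1 = f(t_n, y_n); k2 = f(t_n + h/2, y_n + (h/2)·k1); y_{n+1} = y_n + h·k2.
t=0.000000, y=-2.300000:
  k1 = f(0.000000, -2.300000) = -1.265000
  k2 = f(0.275000, -2.647875) = -2.006331
  y ← -2.300000 + 0.55·(-2.006331) = -3.403482
t=0.550000, y=-3.403482:
  k1 = f(0.550000, -3.403482) = -2.971915
  k2 = f(0.825000, -4.220759) = -3.971417
  y ← -3.403482 + 0.55·(-3.971417) = -5.587762
t=1.100000, y=-5.587762:
  k1 = f(1.100000, -5.587762) = -5.273269
  k2 = f(1.375000, -7.037911) = -6.620851
  y ← -5.587762 + 0.55·(-6.620851) = -9.229230
y(1.65) ≈ -9.2292

-9.2292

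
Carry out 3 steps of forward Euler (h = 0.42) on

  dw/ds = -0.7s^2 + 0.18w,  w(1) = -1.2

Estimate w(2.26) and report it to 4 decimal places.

Euler: w_{n+1} = w_n + h·f(s_n, w_n).
s=1.000000, w=-1.200000: f=-0.916000 → w ← -1.200000 + 0.42·(-0.916000) = -1.584720
s=1.420000, w=-1.584720: f=-1.696730 → w ← -1.584720 + 0.42·(-1.696730) = -2.297346
s=1.840000, w=-2.297346: f=-2.783442 → w ← -2.297346 + 0.42·(-2.783442) = -3.466392
w(2.26) ≈ -3.4664

-3.4664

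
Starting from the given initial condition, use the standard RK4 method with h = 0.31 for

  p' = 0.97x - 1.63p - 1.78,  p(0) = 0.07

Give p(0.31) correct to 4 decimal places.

RK4: k1 = f(x_n, p_n); k2 = f(x_n + h/2, p_n + (h/2)·k1); k3 = f(x_n + h/2, p_n + (h/2)·k2); k4 = f(x_n + h, p_n + h·k3); p_{n+1} = p_n + (h/6)·(k1 + 2k2 + 2k3 + k4).
x=0.000000, p=0.070000:
  k1 = f(0.000000, 0.070000) = -1.894100
  k2 = f(0.155000, -0.223585) = -1.265206
  k3 = f(0.155000, -0.126107) = -1.424096
  k4 = f(0.310000, -0.371470) = -0.873804
  p ← 0.070000 + (0.31/6)·(k1 + 2k2 + 2k3 + k4) = -0.350903
p(0.31) ≈ -0.3509

-0.3509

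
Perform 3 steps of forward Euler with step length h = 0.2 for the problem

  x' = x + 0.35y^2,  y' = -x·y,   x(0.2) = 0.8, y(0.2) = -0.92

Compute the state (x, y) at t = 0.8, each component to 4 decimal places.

Euler on (x,y): x_{n+1} = x_n + h·x', y_{n+1} = y_n + h·y'.
0.200000: (0.800000, -0.920000); f=(1.096240, 0.736000) → (1.019248, -0.772800)
0.400000: (1.019248, -0.772800); f=(1.228275, 0.787675) → (1.264903, -0.615265)
0.600000: (1.264903, -0.615265); f=(1.397396, 0.778251) → (1.544382, -0.459615)
(x(0.8), y(0.8)) ≈ (1.5444, -0.4596)

1.5444, -0.4596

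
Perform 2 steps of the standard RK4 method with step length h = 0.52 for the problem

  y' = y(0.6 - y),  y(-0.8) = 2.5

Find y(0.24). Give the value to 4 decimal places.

0.9828

RK4: k1 = f(x_n, y_n); k2 = f(x_n + h/2, y_n + (h/2)·k1); k3 = f(x_n + h/2, y_n + (h/2)·k2); k4 = f(x_n + h, y_n + h·k3); y_{n+1} = y_n + (h/6)·(k1 + 2k2 + 2k3 + k4).
x=-0.800000, y=2.500000:
  k1 = f(-0.800000, 2.500000) = -4.750000
  k2 = f(-0.540000, 1.265000) = -0.841225
  k3 = f(-0.540000, 2.281281) = -3.835476
  k4 = f(-0.280000, 0.505552) = 0.047748
  y ← 2.500000 + (0.52/6)·(k1 + 2k2 + 2k3 + k4) = 1.281843
x=-0.280000, y=1.281843:
  k1 = f(-0.280000, 1.281843) = -0.874016
  k2 = f(-0.020000, 1.054599) = -0.479420
  k3 = f(-0.020000, 1.157194) = -0.644782
  k4 = f(0.240000, 0.946557) = -0.328036
  y ← 1.281843 + (0.52/6)·(k1 + 2k2 + 2k3 + k4) = 0.982804
y(0.24) ≈ 0.9828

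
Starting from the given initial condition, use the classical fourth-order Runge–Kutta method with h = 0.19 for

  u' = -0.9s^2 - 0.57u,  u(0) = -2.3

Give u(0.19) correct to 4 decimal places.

-2.0659

RK4: k1 = f(s_n, u_n); k2 = f(s_n + h/2, u_n + (h/2)·k1); k3 = f(s_n + h/2, u_n + (h/2)·k2); k4 = f(s_n + h, u_n + h·k3); u_{n+1} = u_n + (h/6)·(k1 + 2k2 + 2k3 + k4).
s=0.000000, u=-2.300000:
  k1 = f(0.000000, -2.300000) = 1.311000
  k2 = f(0.095000, -2.175455) = 1.231887
  k3 = f(0.095000, -2.182971) = 1.236171
  k4 = f(0.190000, -2.065128) = 1.144633
  u ← -2.300000 + (0.19/6)·(k1 + 2k2 + 2k3 + k4) = -2.065928
u(0.19) ≈ -2.0659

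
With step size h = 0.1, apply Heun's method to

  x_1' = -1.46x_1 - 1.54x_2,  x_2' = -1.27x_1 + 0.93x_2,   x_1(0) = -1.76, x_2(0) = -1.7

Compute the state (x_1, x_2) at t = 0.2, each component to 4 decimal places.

-0.8734, -1.6840

Heun on (x_1,x_2): k1 = f(t_n, state_n); k2 = f(t_n + h, state_n + h·k1); state_{n+1} = state_n + (h/2)·(k1 + k2).
0.000000: (-1.760000, -1.700000)
  k1 = (5.187600, 0.654200)
  predictor → (-1.241240, -1.634580)
  k2 = (4.329464, 0.056215)
  → (-1.284147, -1.664479)
0.100000: (-1.284147, -1.664479)
  k1 = (4.438152, 0.082901)
  predictor → (-0.840332, -1.656189)
  k2 = (3.777415, -0.473035)
  → (-0.873368, -1.683986)
(x_1(0.2), x_2(0.2)) ≈ (-0.8734, -1.6840)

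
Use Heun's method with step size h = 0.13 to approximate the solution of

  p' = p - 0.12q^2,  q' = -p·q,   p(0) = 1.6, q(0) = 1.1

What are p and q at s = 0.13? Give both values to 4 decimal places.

Heun on (p,q): k1 = f(s_n, state_n); k2 = f(s_n + h, state_n + h·k1); state_{n+1} = state_n + (h/2)·(k1 + k2).
0.000000: (1.600000, 1.100000)
  k1 = (1.454800, -1.760000)
  predictor → (1.789124, 0.871200)
  k2 = (1.698045, -1.558685)
  → (1.804935, 0.884285)
(p(0.13), q(0.13)) ≈ (1.8049, 0.8843)

1.8049, 0.8843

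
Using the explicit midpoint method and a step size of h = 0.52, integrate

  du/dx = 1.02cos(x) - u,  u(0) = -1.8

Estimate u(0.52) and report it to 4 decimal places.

Midpoint: k1 = f(x_n, u_n); k2 = f(x_n + h/2, u_n + (h/2)·k1); u_{n+1} = u_n + h·k2.
x=0.000000, u=-1.800000:
  k1 = f(0.000000, -1.800000) = 2.820000
  k2 = f(0.260000, -1.066800) = 2.052518
  u ← -1.800000 + 0.52·2.052518 = -0.732691
u(0.52) ≈ -0.7327

-0.7327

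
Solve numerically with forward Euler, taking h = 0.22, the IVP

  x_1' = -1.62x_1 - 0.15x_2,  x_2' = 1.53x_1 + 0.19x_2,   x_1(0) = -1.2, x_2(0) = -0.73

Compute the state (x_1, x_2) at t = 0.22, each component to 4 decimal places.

-0.7482, -1.1644

Euler on (x_1,x_2): x_1_{n+1} = x_1_n + h·x_1', x_2_{n+1} = x_2_n + h·x_2'.
0.000000: (-1.200000, -0.730000); f=(2.053500, -1.974700) → (-0.748230, -1.164434)
(x_1(0.22), x_2(0.22)) ≈ (-0.7482, -1.1644)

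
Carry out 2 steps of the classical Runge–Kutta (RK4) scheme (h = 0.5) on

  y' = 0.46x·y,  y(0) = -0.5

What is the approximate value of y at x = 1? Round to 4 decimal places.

RK4: k1 = f(x_n, y_n); k2 = f(x_n + h/2, y_n + (h/2)·k1); k3 = f(x_n + h/2, y_n + (h/2)·k2); k4 = f(x_n + h, y_n + h·k3); y_{n+1} = y_n + (h/6)·(k1 + 2k2 + 2k3 + k4).
x=0.000000, y=-0.500000:
  k1 = f(0.000000, -0.500000) = 0.000000
  k2 = f(0.250000, -0.500000) = -0.057500
  k3 = f(0.250000, -0.514375) = -0.059153
  k4 = f(0.500000, -0.529577) = -0.121803
  y ← -0.500000 + (0.5/6)·(k1 + 2k2 + 2k3 + k4) = -0.529592
x=0.500000, y=-0.529592:
  k1 = f(0.500000, -0.529592) = -0.121806
  k2 = f(0.750000, -0.560044) = -0.193215
  k3 = f(0.750000, -0.577896) = -0.199374
  k4 = f(1.000000, -0.629279) = -0.289469
  y ← -0.529592 + (0.5/6)·(k1 + 2k2 + 2k3 + k4) = -0.629297
y(1) ≈ -0.6293

-0.6293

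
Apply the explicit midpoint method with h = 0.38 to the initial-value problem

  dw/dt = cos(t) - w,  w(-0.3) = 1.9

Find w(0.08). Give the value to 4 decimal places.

1.6239

Midpoint: k1 = f(t_n, w_n); k2 = f(t_n + h/2, w_n + (h/2)·k1); w_{n+1} = w_n + h·k2.
t=-0.300000, w=1.900000:
  k1 = f(-0.300000, 1.900000) = -0.944664
  k2 = f(-0.110000, 1.720514) = -0.726558
  w ← 1.900000 + 0.38·(-0.726558) = 1.623908
w(0.08) ≈ 1.6239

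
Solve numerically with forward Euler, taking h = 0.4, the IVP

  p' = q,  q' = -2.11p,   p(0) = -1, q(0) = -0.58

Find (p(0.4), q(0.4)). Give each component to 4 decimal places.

Euler on (p,q): p_{n+1} = p_n + h·p', q_{n+1} = q_n + h·q'.
0.000000: (-1.000000, -0.580000); f=(-0.580000, 2.110000) → (-1.232000, 0.264000)
(p(0.4), q(0.4)) ≈ (-1.2320, 0.2640)

-1.2320, 0.2640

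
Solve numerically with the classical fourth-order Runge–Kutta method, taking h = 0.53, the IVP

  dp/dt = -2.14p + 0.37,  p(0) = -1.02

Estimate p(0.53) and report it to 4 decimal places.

-0.2265

RK4: k1 = f(t_n, p_n); k2 = f(t_n + h/2, p_n + (h/2)·k1); k3 = f(t_n + h/2, p_n + (h/2)·k2); k4 = f(t_n + h, p_n + h·k3); p_{n+1} = p_n + (h/6)·(k1 + 2k2 + 2k3 + k4).
t=0.000000, p=-1.020000:
  k1 = f(0.000000, -1.020000) = 2.552800
  k2 = f(0.265000, -0.343508) = 1.105107
  k3 = f(0.265000, -0.727147) = 1.926094
  k4 = f(0.530000, 0.000830) = 0.368224
  p ← -1.020000 + (0.53/6)·(k1 + 2k2 + 2k3 + k4) = -0.226464
p(0.53) ≈ -0.2265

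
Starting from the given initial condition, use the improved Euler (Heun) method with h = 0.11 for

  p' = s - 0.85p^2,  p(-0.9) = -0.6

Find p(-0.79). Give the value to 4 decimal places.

-0.7349

Heun: k1 = f(s_n, p_n); k2 = f(s_n + h, p_n + h·k1); p_{n+1} = p_n + (h/2)·(k1 + k2).
s=-0.900000, p=-0.600000:
  k1 = f(-0.900000, -0.600000) = -1.206000
  k2 = f(-0.790000, -0.732660) = -1.246272
  p ← -0.600000 + (0.11/2)·(-1.206000 + (-1.246272)) = -0.734875
p(-0.79) ≈ -0.7349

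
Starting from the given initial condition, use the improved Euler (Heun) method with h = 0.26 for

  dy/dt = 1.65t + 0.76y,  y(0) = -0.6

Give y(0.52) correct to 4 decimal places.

Heun: k1 = f(t_n, y_n); k2 = f(t_n + h, y_n + h·k1); y_{n+1} = y_n + (h/2)·(k1 + k2).
t=0.000000, y=-0.600000:
  k1 = f(0.000000, -0.600000) = -0.456000
  k2 = f(0.260000, -0.718560) = -0.117106
  y ← -0.600000 + (0.26/2)·(-0.456000 + (-0.117106)) = -0.674504
t=0.260000, y=-0.674504:
  k1 = f(0.260000, -0.674504) = -0.083623
  k2 = f(0.520000, -0.696246) = 0.328853
  y ← -0.674504 + (0.26/2)·(-0.083623 + 0.328853) = -0.642624
y(0.52) ≈ -0.6426

-0.6426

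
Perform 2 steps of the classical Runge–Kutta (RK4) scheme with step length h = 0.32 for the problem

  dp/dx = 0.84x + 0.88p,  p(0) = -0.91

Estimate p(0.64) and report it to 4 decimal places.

-1.3888

RK4: k1 = f(x_n, p_n); k2 = f(x_n + h/2, p_n + (h/2)·k1); k3 = f(x_n + h/2, p_n + (h/2)·k2); k4 = f(x_n + h, p_n + h·k3); p_{n+1} = p_n + (h/6)·(k1 + 2k2 + 2k3 + k4).
x=0.000000, p=-0.910000:
  k1 = f(0.000000, -0.910000) = -0.800800
  k2 = f(0.160000, -1.038128) = -0.779153
  k3 = f(0.160000, -1.034664) = -0.776105
  k4 = f(0.320000, -1.158354) = -0.750551
  p ← -0.910000 + (0.32/6)·(k1 + 2k2 + 2k3 + k4) = -1.158633
x=0.320000, p=-1.158633:
  k1 = f(0.320000, -1.158633) = -0.750797
  k2 = f(0.480000, -1.278760) = -0.722109
  k3 = f(0.480000, -1.274170) = -0.718070
  k4 = f(0.640000, -1.388415) = -0.684205
  p ← -1.158633 + (0.32/6)·(k1 + 2k2 + 2k3 + k4) = -1.388785
p(0.64) ≈ -1.3888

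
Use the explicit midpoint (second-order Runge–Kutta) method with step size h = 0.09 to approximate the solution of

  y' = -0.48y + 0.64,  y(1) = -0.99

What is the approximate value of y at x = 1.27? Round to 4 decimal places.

Midpoint: k1 = f(x_n, y_n); k2 = f(x_n + h/2, y_n + (h/2)·k1); y_{n+1} = y_n + h·k2.
x=1.000000, y=-0.990000:
  k1 = f(1.000000, -0.990000) = 1.115200
  k2 = f(1.045000, -0.939816) = 1.091112
  y ← -0.990000 + 0.09·1.091112 = -0.891800
x=1.090000, y=-0.891800:
  k1 = f(1.090000, -0.891800) = 1.068064
  k2 = f(1.135000, -0.843737) = 1.044994
  y ← -0.891800 + 0.09·1.044994 = -0.797751
x=1.180000, y=-0.797751:
  k1 = f(1.180000, -0.797751) = 1.022920
  k2 = f(1.225000, -0.751719) = 1.000825
  y ← -0.797751 + 0.09·1.000825 = -0.707676
y(1.27) ≈ -0.7077

-0.7077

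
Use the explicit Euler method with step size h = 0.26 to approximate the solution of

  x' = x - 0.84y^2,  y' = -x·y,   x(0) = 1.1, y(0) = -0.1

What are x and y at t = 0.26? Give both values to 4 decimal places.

1.3838, -0.0714

Euler on (x,y): x_{n+1} = x_n + h·x', y_{n+1} = y_n + h·y'.
0.000000: (1.100000, -0.100000); f=(1.091600, 0.110000) → (1.383816, -0.071400)
(x(0.26), y(0.26)) ≈ (1.3838, -0.0714)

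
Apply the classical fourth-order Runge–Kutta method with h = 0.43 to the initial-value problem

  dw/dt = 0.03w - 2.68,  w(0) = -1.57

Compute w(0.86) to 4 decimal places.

RK4: k1 = f(t_n, w_n); k2 = f(t_n + h/2, w_n + (h/2)·k1); k3 = f(t_n + h/2, w_n + (h/2)·k2); k4 = f(t_n + h, w_n + h·k3); w_{n+1} = w_n + (h/6)·(k1 + 2k2 + 2k3 + k4).
t=0.000000, w=-1.570000:
  k1 = f(0.000000, -1.570000) = -2.727100
  k2 = f(0.215000, -2.156327) = -2.744690
  k3 = f(0.215000, -2.160108) = -2.744803
  k4 = f(0.430000, -2.750265) = -2.762508
  w ← -1.570000 + (0.43/6)·(k1 + 2k2 + 2k3 + k4) = -2.750249
t=0.430000, w=-2.750249:
  k1 = f(0.430000, -2.750249) = -2.762507
  k2 = f(0.645000, -3.344188) = -2.780326
  k3 = f(0.645000, -3.348019) = -2.780441
  k4 = f(0.860000, -3.945839) = -2.798375
  w ← -2.750249 + (0.43/6)·(k1 + 2k2 + 2k3 + k4) = -3.945822
w(0.86) ≈ -3.9458

-3.9458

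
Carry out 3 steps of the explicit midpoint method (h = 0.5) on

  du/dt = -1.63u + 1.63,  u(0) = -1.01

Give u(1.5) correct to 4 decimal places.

Midpoint: k1 = f(t_n, u_n); k2 = f(t_n + h/2, u_n + (h/2)·k1); u_{n+1} = u_n + h·k2.
t=0.000000, u=-1.010000:
  k1 = f(0.000000, -1.010000) = 3.276300
  k2 = f(0.250000, -0.190925) = 1.941208
  u ← -1.010000 + 0.5·1.941208 = -0.039396
t=0.500000, u=-0.039396:
  k1 = f(0.500000, -0.039396) = 1.694216
  k2 = f(0.750000, 0.384158) = 1.003823
  u ← -0.039396 + 0.5·1.003823 = 0.462515
t=1.000000, u=0.462515:
  k1 = f(1.000000, 0.462515) = 0.876100
  k2 = f(1.250000, 0.681540) = 0.519089
  u ← 0.462515 + 0.5·0.519089 = 0.722060
u(1.5) ≈ 0.7221

0.7221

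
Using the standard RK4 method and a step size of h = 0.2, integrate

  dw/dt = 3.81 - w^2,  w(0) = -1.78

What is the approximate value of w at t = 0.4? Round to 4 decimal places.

-1.2501

RK4: k1 = f(t_n, w_n); k2 = f(t_n + h/2, w_n + (h/2)·k1); k3 = f(t_n + h/2, w_n + (h/2)·k2); k4 = f(t_n + h, w_n + h·k3); w_{n+1} = w_n + (h/6)·(k1 + 2k2 + 2k3 + k4).
t=0.000000, w=-1.780000:
  k1 = f(0.000000, -1.780000) = 0.641600
  k2 = f(0.100000, -1.715840) = 0.865893
  k3 = f(0.100000, -1.693411) = 0.942360
  k4 = f(0.200000, -1.591528) = 1.277039
  w ← -1.780000 + (0.2/6)·(k1 + 2k2 + 2k3 + k4) = -1.595495
t=0.200000, w=-1.595495:
  k1 = f(0.200000, -1.595495) = 1.264395
  k2 = f(0.300000, -1.469056) = 1.651876
  k3 = f(0.300000, -1.430308) = 1.764220
  k4 = f(0.400000, -1.242651) = 2.265818
  w ← -1.595495 + (0.2/6)·(k1 + 2k2 + 2k3 + k4) = -1.250082
w(0.4) ≈ -1.2501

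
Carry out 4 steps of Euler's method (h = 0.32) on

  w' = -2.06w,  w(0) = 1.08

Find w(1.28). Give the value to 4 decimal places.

0.0146

Euler: w_{n+1} = w_n + h·f(x_n, w_n).
x=0.000000, w=1.080000: f=-2.224800 → w ← 1.080000 + 0.32·(-2.224800) = 0.368064
x=0.320000, w=0.368064: f=-0.758212 → w ← 0.368064 + 0.32·(-0.758212) = 0.125436
x=0.640000, w=0.125436: f=-0.258399 → w ← 0.125436 + 0.32·(-0.258399) = 0.042749
x=0.960000, w=0.042749: f=-0.088062 → w ← 0.042749 + 0.32·(-0.088062) = 0.014569
w(1.28) ≈ 0.0146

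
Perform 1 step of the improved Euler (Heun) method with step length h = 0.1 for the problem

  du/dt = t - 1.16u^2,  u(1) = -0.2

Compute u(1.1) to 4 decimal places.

Heun: k1 = f(t_n, u_n); k2 = f(t_n + h, u_n + h·k1); u_{n+1} = u_n + (h/2)·(k1 + k2).
t=1.000000, u=-0.200000:
  k1 = f(1.000000, -0.200000) = 0.953600
  k2 = f(1.100000, -0.104640) = 1.087299
  u ← -0.200000 + (0.1/2)·(0.953600 + 1.087299) = -0.097955
u(1.1) ≈ -0.0980

-0.0980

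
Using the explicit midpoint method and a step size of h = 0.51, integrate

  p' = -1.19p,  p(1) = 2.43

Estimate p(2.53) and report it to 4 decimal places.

0.4674

Midpoint: k1 = f(t_n, p_n); k2 = f(t_n + h/2, p_n + (h/2)·k1); p_{n+1} = p_n + h·k2.
t=1.000000, p=2.430000:
  k1 = f(1.000000, 2.430000) = -2.891700
  k2 = f(1.255000, 1.692617) = -2.014214
  p ← 2.430000 + 0.51·(-2.014214) = 1.402751
t=1.510000, p=1.402751:
  k1 = f(1.510000, 1.402751) = -1.669274
  k2 = f(1.765000, 0.977086) = -1.162733
  p ← 1.402751 + 0.51·(-1.162733) = 0.809757
t=2.020000, p=0.809757:
  k1 = f(2.020000, 0.809757) = -0.963611
  k2 = f(2.275000, 0.564037) = -0.671203
  p ← 0.809757 + 0.51·(-0.671203) = 0.467444
p(2.53) ≈ 0.4674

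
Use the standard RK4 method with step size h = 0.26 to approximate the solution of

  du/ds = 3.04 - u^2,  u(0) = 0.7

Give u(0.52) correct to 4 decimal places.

RK4: k1 = f(s_n, u_n); k2 = f(s_n + h/2, u_n + (h/2)·k1); k3 = f(s_n + h/2, u_n + (h/2)·k2); k4 = f(s_n + h, u_n + h·k3); u_{n+1} = u_n + (h/6)·(k1 + 2k2 + 2k3 + k4).
s=0.000000, u=0.700000:
  k1 = f(0.000000, 0.700000) = 2.550000
  k2 = f(0.130000, 1.031500) = 1.976008
  k3 = f(0.130000, 0.956881) = 2.124379
  k4 = f(0.260000, 1.252338) = 1.471648
  u ← 0.700000 + (0.26/6)·(k1 + 2k2 + 2k3 + k4) = 1.229638
s=0.260000, u=1.229638:
  k1 = f(0.260000, 1.229638) = 1.527990
  k2 = f(0.390000, 1.428277) = 1.000025
  k3 = f(0.390000, 1.359642) = 1.191375
  k4 = f(0.520000, 1.539396) = 0.670261
  u ← 1.229638 + (0.26/6)·(k1 + 2k2 + 2k3 + k4) = 1.514817
u(0.52) ≈ 1.5148

1.5148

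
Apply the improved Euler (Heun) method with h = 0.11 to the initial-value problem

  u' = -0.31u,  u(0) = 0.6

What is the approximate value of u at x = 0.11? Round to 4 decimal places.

Heun: k1 = f(x_n, u_n); k2 = f(x_n + h, u_n + h·k1); u_{n+1} = u_n + (h/2)·(k1 + k2).
x=0.000000, u=0.600000:
  k1 = f(0.000000, 0.600000) = -0.186000
  k2 = f(0.110000, 0.579540) = -0.179657
  u ← 0.600000 + (0.11/2)·(-0.186000 + (-0.179657)) = 0.579889
u(0.11) ≈ 0.5799

0.5799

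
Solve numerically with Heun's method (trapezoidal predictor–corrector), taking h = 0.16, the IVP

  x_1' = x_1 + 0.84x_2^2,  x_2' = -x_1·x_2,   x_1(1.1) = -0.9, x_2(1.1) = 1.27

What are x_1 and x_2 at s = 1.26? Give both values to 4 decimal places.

-0.7879, 1.4576

Heun on (x_1,x_2): k1 = f(s_n, state_n); k2 = f(s_n + h, state_n + h·k1); state_{n+1} = state_n + (h/2)·(k1 + k2).
1.100000: (-0.900000, 1.270000)
  k1 = (0.454836, 1.143000)
  predictor → (-0.827226, 1.452880)
  k2 = (0.945896, 1.201860)
  → (-0.787941, 1.457589)
(x_1(1.26), x_2(1.26)) ≈ (-0.7879, 1.4576)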